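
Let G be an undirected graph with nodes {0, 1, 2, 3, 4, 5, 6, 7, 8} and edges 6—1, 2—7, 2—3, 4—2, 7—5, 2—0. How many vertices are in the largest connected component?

6

8 is isolated — a component by itself.
Starting from 1 we can reach 1, 6. That is one component of size 2.
Starting from 0 we can reach 0, 2, 3, 4, 5, 7. That is one component of size 6.
The largest has 6 vertices.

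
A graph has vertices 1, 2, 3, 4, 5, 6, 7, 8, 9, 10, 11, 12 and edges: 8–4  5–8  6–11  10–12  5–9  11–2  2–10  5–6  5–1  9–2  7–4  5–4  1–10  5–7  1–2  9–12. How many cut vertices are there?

1

Removing 5 increases the component count from 2 to 3, so 5 is a cut vertex.
By contrast removing 8 leaves 2 components; it is not a cut vertex. No other vertex is a cut vertex either.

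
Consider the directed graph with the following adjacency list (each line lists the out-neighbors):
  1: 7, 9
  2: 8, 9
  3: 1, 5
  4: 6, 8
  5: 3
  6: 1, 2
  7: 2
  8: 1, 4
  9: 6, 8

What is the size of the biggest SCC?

7

{1, 2, 4, 6, 7, 8, 9} are all mutually reachable — one SCC of size 7.
{3, 5} are all mutually reachable — one SCC of size 2.
The largest has 7 vertices.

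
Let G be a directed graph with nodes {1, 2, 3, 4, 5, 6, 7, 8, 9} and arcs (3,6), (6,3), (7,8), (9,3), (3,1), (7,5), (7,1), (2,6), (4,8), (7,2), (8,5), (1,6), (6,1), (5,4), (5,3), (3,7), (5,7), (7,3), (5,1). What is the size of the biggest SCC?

8

{1, 2, 3, 4, 5, 6, 7, 8} are all mutually reachable — one SCC of size 8.
{9} is an SCC by itself.
The largest has 8 vertices.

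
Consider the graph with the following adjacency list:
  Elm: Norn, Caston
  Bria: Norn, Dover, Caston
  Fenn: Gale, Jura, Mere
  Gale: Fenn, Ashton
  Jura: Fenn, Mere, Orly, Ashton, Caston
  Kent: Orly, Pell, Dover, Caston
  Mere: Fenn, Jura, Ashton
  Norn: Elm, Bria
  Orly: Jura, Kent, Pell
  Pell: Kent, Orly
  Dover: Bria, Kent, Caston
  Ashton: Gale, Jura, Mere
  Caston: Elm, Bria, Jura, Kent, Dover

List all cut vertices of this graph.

Removing Jura increases the component count from 1 to 2, so Jura is a cut vertex.
By contrast removing Caston leaves 1 component; it is not a cut vertex. No other vertex is a cut vertex either.

Jura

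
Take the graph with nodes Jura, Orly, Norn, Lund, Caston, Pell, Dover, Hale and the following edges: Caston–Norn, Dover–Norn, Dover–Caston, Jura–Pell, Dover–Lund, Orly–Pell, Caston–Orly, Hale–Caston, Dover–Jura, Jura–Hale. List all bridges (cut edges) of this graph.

Dover-Lund

The edges on the cycle Dover-Jura-Hale-Caston-Dover are not bridges since each lies on that cycle.
But removing Dover–Lund disconnects Dover from Lund — this is a bridge.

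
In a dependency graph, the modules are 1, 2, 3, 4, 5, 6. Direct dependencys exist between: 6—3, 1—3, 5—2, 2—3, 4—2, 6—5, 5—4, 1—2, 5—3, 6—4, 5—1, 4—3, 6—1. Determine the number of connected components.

1

Starting from 1 we can reach 1, 2, 3, 4, 5, 6. That is one component of size 6.
Total: 1 component.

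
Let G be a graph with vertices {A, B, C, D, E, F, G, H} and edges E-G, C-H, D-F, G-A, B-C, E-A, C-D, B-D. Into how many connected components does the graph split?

Starting from A we can reach A, E, G. That is one component of size 3.
Starting from B we can reach B, C, D, F, H. That is one component of size 5.
Total: 2 components.

2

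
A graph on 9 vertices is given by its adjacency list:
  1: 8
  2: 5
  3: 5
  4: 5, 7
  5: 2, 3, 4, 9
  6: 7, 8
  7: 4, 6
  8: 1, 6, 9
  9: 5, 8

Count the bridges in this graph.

3

The edges on the cycle 6-8-9-5-4-7-6 are not bridges since each lies on that cycle.
But removing 3-5 disconnects 3 from 5; removing 5-2 disconnects 5 from 2; removing 8-1 disconnects 8 from 1 — these are bridges.
That makes 3 bridges.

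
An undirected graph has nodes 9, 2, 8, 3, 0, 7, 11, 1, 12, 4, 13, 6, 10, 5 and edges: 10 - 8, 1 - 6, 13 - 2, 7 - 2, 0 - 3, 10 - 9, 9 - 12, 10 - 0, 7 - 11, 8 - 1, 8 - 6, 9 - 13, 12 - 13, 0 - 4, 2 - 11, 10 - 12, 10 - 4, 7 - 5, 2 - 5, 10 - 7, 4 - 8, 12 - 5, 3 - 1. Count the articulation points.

1

Removing 10 increases the component count from 1 to 2, so 10 is a cut vertex.
By contrast removing 9 leaves 1 component; it is not a cut vertex. No other vertex is a cut vertex either.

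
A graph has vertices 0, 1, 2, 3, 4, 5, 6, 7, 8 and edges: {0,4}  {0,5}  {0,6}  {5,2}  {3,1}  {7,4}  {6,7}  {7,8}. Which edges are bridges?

0-5, 1-3, 2-5, 7-8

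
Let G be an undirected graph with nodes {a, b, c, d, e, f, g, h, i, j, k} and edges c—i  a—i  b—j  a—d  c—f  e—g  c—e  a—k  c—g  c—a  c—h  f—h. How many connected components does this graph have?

2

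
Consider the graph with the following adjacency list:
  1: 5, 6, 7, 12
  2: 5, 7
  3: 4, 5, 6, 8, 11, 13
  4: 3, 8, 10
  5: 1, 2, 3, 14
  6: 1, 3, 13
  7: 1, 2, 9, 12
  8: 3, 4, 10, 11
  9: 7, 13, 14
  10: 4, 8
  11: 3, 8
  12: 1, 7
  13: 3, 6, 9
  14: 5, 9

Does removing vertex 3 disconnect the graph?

Yes

Deleting 3 raises the number of components from 1 to 2, so 3 is a cut vertex.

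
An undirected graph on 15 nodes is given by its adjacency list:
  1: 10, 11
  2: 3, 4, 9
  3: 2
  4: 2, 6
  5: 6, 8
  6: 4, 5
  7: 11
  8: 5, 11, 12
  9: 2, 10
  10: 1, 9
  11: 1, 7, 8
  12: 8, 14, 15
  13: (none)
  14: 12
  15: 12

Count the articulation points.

4

Removing 2 increases the component count from 2 to 3, so 2 is a cut vertex.
Removing 8 increases the component count from 2 to 3, so 8 is a cut vertex.
Removing 11 increases the component count from 2 to 3, so 11 is a cut vertex.
Likewise 12 is a cut vertex.
By contrast removing 10 leaves 2 components; it is not a cut vertex. No other vertex is a cut vertex either.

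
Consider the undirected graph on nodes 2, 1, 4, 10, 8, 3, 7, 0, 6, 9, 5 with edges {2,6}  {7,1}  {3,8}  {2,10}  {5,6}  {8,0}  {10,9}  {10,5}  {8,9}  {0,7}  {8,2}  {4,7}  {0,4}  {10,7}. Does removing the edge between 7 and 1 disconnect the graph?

Yes

Removing 7 - 1 leaves no path between 7 and 1: the component count goes from 1 to 2. So it is a bridge.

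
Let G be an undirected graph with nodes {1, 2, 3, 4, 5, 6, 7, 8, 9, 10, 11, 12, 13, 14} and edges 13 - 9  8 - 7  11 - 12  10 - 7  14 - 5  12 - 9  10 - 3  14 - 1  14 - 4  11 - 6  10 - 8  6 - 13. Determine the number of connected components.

2 is isolated — a component by itself.
Starting from 3 we can reach 3, 7, 8, 10. That is one component of size 4.
Starting from 1 we can reach 1, 4, 5, 14. That is one component of size 4.
Starting from 6 we can reach 6, 9, 11, 12, 13. That is one component of size 5.
Total: 4 components.

4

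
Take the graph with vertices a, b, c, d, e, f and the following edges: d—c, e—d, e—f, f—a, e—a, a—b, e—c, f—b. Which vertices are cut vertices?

Removing e increases the component count from 1 to 2, so e is a cut vertex.
By contrast removing b leaves 1 component; it is not a cut vertex. No other vertex is a cut vertex either.

e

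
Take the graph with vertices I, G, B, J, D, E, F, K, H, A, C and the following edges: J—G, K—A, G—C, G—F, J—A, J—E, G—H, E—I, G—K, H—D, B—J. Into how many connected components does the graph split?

Starting from A we can reach A, B, C, D, E, F, G, H, I, J, K. That is one component of size 11.
Total: 1 component.

1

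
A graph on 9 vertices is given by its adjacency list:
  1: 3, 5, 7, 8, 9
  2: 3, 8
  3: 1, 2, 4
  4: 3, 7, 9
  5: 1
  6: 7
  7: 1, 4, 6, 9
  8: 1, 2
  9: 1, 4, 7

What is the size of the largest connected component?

9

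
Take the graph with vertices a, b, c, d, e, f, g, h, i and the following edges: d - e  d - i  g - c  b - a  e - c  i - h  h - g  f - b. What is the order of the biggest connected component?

6

Starting from a we can reach a, b, f. That is one component of size 3.
Starting from c we can reach c, d, e, g, h, i. That is one component of size 6.
The largest has 6 vertices.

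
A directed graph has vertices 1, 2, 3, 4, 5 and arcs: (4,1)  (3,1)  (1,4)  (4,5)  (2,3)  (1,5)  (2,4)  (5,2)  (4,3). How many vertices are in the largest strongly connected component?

5

{1, 2, 3, 4, 5} are all mutually reachable — one SCC of size 5.
The largest has 5 vertices.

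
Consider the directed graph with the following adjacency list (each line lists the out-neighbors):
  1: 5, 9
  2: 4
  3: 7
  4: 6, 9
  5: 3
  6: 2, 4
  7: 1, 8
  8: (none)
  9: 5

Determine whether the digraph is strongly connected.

No

There is no directed path from 8 to 4, so the graph is not strongly connected.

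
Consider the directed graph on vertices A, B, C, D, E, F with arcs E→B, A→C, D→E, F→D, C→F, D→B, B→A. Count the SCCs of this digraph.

1

{A, B, C, D, E, F} are all mutually reachable — one SCC of size 6.
That gives 1 strongly connected component.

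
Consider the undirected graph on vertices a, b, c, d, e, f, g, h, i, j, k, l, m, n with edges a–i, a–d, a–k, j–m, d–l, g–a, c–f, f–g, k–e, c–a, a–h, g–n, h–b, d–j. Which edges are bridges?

a-d, a-h, a-i, a-k, b-h, d-j, d-l, e-k, g-n, j-m

The edges on the cycle c-f-g-a-c are not bridges since each lies on that cycle.
But removing a–h disconnects a from h; removing g–n disconnects g from n; removing k–a disconnects k from a; removing m–j disconnects m from j — these are bridges.
In total 10 edges are bridges.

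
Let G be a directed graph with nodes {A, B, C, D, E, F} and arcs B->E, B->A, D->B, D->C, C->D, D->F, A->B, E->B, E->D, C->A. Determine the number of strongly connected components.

2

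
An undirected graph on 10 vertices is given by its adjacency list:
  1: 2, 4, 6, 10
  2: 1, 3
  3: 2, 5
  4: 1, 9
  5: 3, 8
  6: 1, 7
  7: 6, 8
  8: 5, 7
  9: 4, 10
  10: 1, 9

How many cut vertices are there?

Removing 1 increases the component count from 1 to 2, so 1 is a cut vertex.
By contrast removing 4 leaves 1 component; it is not a cut vertex. No other vertex is a cut vertex either.

1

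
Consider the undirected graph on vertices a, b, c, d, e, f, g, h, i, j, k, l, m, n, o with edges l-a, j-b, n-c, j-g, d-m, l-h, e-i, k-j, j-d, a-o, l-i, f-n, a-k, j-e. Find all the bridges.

The edges on the cycle l-a-k-j-e-i-l are not bridges since each lies on that cycle.
But removing a-o disconnects a from o; removing n-c disconnects n from c; removing j-g disconnects j from g; removing d-j disconnects d from j — these are bridges.
In total 8 edges are bridges.

a-o, b-j, c-n, d-j, d-m, f-n, g-j, h-l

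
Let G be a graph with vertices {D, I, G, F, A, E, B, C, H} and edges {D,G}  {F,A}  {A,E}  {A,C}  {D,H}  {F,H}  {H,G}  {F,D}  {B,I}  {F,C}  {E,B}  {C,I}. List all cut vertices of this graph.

Removing F increases the component count from 1 to 2, so F is a cut vertex.
By contrast removing A leaves 1 component; it is not a cut vertex. No other vertex is a cut vertex either.

F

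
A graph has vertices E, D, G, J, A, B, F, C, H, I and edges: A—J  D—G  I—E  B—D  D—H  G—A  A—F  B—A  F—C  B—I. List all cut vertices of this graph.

A, B, D, F, I

Removing A increases the component count from 1 to 3, so A is a cut vertex.
Removing B increases the component count from 1 to 2, so B is a cut vertex.
Removing D increases the component count from 1 to 2, so D is a cut vertex.
Likewise F, I are cut vertices.
By contrast removing E leaves 1 component; it is not a cut vertex. No other vertex is a cut vertex either.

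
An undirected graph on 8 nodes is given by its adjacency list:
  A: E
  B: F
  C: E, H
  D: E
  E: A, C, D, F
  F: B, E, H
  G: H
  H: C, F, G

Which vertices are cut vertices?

E, F, H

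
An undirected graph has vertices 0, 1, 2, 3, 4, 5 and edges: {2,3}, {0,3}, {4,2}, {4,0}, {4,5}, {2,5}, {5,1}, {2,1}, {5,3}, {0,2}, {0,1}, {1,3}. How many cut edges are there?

0

The edges on the cycle 0-2-5-1-0 are not bridges since each lies on that cycle.
Every edge lies on some cycle, so there are no bridges.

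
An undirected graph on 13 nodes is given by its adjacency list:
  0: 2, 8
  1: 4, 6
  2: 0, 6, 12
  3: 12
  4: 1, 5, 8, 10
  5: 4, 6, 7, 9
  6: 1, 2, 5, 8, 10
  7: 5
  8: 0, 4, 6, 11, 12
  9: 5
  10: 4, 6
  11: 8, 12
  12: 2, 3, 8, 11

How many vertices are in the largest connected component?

Starting from 0 we can reach 0, 1, 2, 3, 4, 5, 6, 7, 8, 9, 10, 11, 12. That is one component of size 13.
The largest has 13 vertices.

13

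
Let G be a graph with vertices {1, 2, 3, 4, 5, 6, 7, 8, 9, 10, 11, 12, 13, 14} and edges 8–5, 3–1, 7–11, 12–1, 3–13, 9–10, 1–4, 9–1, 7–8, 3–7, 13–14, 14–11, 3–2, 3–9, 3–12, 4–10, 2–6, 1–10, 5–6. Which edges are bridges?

The edges on the cycle 3-13-14-11-7-3 are not bridges since each lies on that cycle.
Every edge lies on some cycle, so there are no bridges.

none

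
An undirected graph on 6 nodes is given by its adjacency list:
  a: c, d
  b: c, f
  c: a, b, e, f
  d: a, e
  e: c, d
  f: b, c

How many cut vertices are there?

1

Removing c increases the component count from 1 to 2, so c is a cut vertex.
By contrast removing d leaves 1 component; it is not a cut vertex. No other vertex is a cut vertex either.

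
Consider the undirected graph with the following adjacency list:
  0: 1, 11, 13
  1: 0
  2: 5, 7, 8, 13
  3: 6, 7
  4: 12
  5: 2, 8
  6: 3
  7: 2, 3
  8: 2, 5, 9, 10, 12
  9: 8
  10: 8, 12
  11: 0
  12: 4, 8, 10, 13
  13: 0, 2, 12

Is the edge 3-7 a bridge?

Yes

Removing 3-7 leaves no path between 3 and 7: the component count goes from 1 to 2. So it is a bridge.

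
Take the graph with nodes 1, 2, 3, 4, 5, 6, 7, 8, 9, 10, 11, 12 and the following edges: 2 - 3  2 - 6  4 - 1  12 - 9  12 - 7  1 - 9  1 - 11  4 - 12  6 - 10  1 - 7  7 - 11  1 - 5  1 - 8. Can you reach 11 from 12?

From 12 we can reach 1, 4, 5, 7, 8, 9, 11, 12, which includes 11.

Yes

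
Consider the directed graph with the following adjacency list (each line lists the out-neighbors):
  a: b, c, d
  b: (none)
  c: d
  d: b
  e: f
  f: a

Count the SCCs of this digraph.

6

{b} is an SCC by itself.
{f} is an SCC by itself.
{e} is an SCC by itself.
{c} is an SCC by itself.
{d} is an SCC by itself.
(and 1 more singleton SCC)
That gives 6 strongly connected components.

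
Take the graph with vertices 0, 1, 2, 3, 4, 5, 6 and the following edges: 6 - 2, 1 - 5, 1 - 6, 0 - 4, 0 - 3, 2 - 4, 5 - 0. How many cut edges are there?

1

The edges on the cycle 1-5-0-4-2-6-1 are not bridges since each lies on that cycle.
But removing 0 - 3 disconnects 0 from 3 — this is a bridge.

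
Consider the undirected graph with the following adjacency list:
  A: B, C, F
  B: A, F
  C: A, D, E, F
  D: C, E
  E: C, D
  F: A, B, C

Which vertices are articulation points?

Removing C increases the component count from 1 to 2, so C is a cut vertex.
By contrast removing A leaves 1 component; it is not a cut vertex. No other vertex is a cut vertex either.

C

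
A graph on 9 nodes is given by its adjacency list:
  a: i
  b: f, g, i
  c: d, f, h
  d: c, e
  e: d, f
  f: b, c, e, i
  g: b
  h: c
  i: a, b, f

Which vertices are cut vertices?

Removing b increases the component count from 1 to 2, so b is a cut vertex.
Removing c increases the component count from 1 to 2, so c is a cut vertex.
Removing f increases the component count from 1 to 2, so f is a cut vertex.
Likewise i is a cut vertex.
By contrast removing h leaves 1 component; it is not a cut vertex. No other vertex is a cut vertex either.

b, c, f, i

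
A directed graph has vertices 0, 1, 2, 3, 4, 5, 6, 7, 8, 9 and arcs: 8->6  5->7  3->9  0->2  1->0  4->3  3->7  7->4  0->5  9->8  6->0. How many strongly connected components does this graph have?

3

{0, 3, 4, 5, 6, 7, 8, 9} are all mutually reachable — one SCC of size 8.
{1} is an SCC by itself.
{2} is an SCC by itself.
That gives 3 strongly connected components.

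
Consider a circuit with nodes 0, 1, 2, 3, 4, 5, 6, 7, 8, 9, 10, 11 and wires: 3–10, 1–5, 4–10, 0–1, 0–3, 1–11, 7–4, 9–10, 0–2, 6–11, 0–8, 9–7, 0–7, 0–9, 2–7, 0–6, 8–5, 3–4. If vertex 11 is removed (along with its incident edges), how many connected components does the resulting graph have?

1

With 11 gone, the remaining components are: {0, 1, 2, 3, 4, 5, 6, 7, 8, 9, 10}.
That is 1 component.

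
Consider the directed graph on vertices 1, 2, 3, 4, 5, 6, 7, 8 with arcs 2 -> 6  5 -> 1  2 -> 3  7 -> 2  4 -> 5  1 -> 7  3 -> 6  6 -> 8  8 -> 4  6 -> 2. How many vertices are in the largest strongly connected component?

{1, 2, 3, 4, 5, 6, 7, 8} are all mutually reachable — one SCC of size 8.
The largest has 8 vertices.

8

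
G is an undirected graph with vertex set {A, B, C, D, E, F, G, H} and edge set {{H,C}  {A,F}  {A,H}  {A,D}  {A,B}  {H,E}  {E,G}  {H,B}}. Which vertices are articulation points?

Removing A increases the component count from 1 to 3, so A is a cut vertex.
Removing E increases the component count from 1 to 2, so E is a cut vertex.
Removing H increases the component count from 1 to 3, so H is a cut vertex.
By contrast removing C leaves 1 component; it is not a cut vertex. No other vertex is a cut vertex either.

A, E, H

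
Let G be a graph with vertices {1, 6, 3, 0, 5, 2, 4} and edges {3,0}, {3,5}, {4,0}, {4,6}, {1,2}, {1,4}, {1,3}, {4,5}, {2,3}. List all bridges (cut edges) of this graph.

The edges on the cycle 1-4-0-3-2-1 are not bridges since each lies on that cycle.
But removing 4 - 6 disconnects 4 from 6 — this is a bridge.

4-6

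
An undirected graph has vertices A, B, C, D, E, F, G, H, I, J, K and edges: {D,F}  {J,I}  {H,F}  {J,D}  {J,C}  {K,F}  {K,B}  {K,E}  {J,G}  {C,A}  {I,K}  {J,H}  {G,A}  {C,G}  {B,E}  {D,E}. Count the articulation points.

Removing J increases the component count from 1 to 2, so J is a cut vertex.
By contrast removing K leaves 1 component; it is not a cut vertex. No other vertex is a cut vertex either.

1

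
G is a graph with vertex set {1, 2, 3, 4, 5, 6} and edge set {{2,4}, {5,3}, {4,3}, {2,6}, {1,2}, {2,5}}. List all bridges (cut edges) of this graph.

The edges on the cycle 2-4-3-5-2 are not bridges since each lies on that cycle.
But removing 2-6 disconnects 2 from 6; removing 2-1 disconnects 2 from 1 — these are bridges.

1-2, 2-6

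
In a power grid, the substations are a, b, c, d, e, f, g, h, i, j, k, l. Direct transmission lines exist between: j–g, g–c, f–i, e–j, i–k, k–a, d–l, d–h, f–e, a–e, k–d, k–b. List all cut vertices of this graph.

Removing d increases the component count from 1 to 3, so d is a cut vertex.
Removing e increases the component count from 1 to 2, so e is a cut vertex.
Removing g increases the component count from 1 to 2, so g is a cut vertex.
Likewise j, k are cut vertices.
By contrast removing c leaves 1 component; it is not a cut vertex. No other vertex is a cut vertex either.

d, e, g, j, k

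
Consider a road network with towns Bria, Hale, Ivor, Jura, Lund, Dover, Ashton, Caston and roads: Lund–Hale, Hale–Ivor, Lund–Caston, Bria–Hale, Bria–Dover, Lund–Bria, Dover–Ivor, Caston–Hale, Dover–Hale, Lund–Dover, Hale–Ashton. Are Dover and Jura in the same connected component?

No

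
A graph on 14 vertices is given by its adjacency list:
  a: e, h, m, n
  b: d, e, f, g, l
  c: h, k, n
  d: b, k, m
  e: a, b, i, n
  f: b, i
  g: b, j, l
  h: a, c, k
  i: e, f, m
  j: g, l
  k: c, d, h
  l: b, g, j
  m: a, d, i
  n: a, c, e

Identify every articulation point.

Removing b increases the component count from 1 to 2, so b is a cut vertex.
By contrast removing f leaves 1 component; it is not a cut vertex. No other vertex is a cut vertex either.

b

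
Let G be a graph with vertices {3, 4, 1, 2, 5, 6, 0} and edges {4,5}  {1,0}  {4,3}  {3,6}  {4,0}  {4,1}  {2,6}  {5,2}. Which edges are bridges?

none

The edges on the cycle 4-1-0-4 are not bridges since each lies on that cycle.
Every edge lies on some cycle, so there are no bridges.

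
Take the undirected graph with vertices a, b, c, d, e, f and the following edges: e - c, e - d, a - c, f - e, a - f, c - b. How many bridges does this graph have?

The edges on the cycle a-f-e-c-a are not bridges since each lies on that cycle.
But removing c - b disconnects c from b; removing e - d disconnects e from d — these are bridges.
That makes 2 bridges.

2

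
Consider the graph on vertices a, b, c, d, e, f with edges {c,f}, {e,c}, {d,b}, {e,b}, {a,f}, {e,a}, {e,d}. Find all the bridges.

none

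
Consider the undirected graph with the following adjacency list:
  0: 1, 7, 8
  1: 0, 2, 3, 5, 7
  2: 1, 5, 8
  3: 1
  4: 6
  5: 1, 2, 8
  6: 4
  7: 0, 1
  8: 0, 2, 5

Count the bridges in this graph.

2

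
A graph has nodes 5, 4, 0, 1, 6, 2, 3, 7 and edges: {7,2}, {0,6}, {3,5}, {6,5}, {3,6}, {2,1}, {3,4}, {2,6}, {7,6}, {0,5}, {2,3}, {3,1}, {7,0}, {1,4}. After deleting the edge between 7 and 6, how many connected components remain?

7 and 6 are still connected via 7-2-6, so the component count stays at 1.

1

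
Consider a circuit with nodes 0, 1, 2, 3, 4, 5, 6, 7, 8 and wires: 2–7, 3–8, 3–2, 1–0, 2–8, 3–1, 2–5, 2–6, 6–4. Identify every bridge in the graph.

The edges on the cycle 3-2-8-3 are not bridges since each lies on that cycle.
But removing 7–2 disconnects 7 from 2; removing 2–5 disconnects 2 from 5; removing 1–0 disconnects 1 from 0; removing 4–6 disconnects 4 from 6 — these are bridges.
In total 6 edges are bridges.

0-1, 1-3, 2-5, 2-6, 2-7, 4-6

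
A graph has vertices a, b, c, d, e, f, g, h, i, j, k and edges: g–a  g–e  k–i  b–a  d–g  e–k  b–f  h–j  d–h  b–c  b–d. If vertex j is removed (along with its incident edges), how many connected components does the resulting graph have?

1

With j gone, the remaining components are: {a, b, c, d, e, f, g, h, i, k}.
That is 1 component.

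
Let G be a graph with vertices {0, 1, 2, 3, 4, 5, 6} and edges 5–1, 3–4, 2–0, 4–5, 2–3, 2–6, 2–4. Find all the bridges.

0-2, 1-5, 2-6, 4-5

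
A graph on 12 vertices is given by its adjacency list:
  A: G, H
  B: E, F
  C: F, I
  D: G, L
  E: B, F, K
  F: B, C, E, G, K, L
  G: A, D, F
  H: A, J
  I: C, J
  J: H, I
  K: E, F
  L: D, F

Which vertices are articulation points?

F

Removing F increases the component count from 1 to 2, so F is a cut vertex.
By contrast removing J leaves 1 component; it is not a cut vertex. No other vertex is a cut vertex either.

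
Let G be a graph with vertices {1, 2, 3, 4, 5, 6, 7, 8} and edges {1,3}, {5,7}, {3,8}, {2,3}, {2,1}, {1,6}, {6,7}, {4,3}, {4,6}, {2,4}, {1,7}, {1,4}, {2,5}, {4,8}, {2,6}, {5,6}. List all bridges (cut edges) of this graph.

none

The edges on the cycle 2-1-6-2 are not bridges since each lies on that cycle.
Every edge lies on some cycle, so there are no bridges.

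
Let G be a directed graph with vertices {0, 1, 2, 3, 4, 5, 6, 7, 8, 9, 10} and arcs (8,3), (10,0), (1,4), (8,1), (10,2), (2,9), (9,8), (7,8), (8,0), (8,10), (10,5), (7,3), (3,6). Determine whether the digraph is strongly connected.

There is no directed path from 2 to 7, so the graph is not strongly connected.

No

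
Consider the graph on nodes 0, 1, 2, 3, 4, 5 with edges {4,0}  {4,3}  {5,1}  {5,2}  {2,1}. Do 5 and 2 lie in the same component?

Yes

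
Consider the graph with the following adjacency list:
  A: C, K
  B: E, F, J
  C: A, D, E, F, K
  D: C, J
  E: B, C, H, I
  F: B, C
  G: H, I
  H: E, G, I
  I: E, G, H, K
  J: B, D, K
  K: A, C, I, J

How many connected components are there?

Starting from A we can reach A, B, C, D, E, F, G, H, I, J, K. That is one component of size 11.
Total: 1 component.

1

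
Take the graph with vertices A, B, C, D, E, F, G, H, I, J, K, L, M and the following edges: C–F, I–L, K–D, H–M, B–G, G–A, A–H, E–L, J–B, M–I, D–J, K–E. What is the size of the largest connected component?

Starting from C we can reach C, F. That is one component of size 2.
Starting from A we can reach A, B, D, E, G, H, I, J, K, L, M. That is one component of size 11.
The largest has 11 vertices.

11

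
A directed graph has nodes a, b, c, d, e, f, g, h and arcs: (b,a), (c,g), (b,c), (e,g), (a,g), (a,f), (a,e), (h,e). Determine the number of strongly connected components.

{b} is an SCC by itself.
{d} is an SCC by itself.
{a} is an SCC by itself.
{f} is an SCC by itself.
{c} is an SCC by itself.
(and 3 more singleton SCCs)
That gives 8 strongly connected components.

8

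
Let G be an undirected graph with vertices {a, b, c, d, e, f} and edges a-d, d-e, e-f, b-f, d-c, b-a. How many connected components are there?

1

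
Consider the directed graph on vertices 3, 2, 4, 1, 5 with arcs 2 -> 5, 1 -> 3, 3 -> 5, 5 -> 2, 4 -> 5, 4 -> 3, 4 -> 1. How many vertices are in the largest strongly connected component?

{2, 5} are all mutually reachable — one SCC of size 2.
{4} is an SCC by itself.
{1} is an SCC by itself.
{3} is an SCC by itself.
The largest has 2 vertices.

2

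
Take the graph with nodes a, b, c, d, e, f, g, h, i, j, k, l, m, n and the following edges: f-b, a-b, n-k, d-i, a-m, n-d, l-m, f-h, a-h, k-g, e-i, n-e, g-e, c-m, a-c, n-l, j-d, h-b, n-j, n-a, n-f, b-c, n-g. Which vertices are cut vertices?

n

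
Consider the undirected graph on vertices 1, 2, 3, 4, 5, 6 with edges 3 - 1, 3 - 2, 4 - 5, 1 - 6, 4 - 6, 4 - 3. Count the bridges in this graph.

2

The edges on the cycle 4-3-1-6-4 are not bridges since each lies on that cycle.
But removing 3 - 2 disconnects 3 from 2; removing 5 - 4 disconnects 5 from 4 — these are bridges.
That makes 2 bridges.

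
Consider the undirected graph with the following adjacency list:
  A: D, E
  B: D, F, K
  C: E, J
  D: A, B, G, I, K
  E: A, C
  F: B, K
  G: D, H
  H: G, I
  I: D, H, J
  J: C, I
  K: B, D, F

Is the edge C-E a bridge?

No

After removing C-E, the path C-J-I-D-A-E still connects them, so the edge is not a bridge.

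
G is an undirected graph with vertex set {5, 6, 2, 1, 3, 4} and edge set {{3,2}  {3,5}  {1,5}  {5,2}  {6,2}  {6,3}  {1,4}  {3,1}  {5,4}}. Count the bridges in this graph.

The edges on the cycle 3-1-4-5-3 are not bridges since each lies on that cycle.
Every edge lies on some cycle, so there are no bridges.

0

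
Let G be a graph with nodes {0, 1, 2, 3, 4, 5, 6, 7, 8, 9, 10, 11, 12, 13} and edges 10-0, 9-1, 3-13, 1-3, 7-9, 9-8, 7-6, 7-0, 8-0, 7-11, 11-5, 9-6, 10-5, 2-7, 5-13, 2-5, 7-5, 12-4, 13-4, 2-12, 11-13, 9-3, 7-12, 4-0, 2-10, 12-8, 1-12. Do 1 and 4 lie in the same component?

From 1 we can reach 0, 1, 2, 3, 4, 5, 6, 7, 8, 9, 10, 11, 12, 13, which includes 4.

Yes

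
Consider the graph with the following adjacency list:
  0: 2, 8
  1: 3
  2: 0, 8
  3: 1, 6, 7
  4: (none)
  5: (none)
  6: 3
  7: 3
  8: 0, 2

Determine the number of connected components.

4

4 is isolated — a component by itself.
5 is isolated — a component by itself.
Starting from 0 we can reach 0, 2, 8. That is one component of size 3.
Starting from 1 we can reach 1, 3, 6, 7. That is one component of size 4.
Total: 4 components.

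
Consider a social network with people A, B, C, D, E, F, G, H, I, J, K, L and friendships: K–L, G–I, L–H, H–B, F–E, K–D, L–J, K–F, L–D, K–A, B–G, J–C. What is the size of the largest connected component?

12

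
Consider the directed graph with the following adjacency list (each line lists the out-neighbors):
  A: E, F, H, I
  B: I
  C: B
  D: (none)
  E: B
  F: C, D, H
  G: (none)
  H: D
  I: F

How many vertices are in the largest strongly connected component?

4

{B, C, F, I} are all mutually reachable — one SCC of size 4.
{D} is an SCC by itself.
{A} is an SCC by itself.
{H} is an SCC by itself.
{E} is an SCC by itself.
(and 1 more singleton SCC)
The largest has 4 vertices.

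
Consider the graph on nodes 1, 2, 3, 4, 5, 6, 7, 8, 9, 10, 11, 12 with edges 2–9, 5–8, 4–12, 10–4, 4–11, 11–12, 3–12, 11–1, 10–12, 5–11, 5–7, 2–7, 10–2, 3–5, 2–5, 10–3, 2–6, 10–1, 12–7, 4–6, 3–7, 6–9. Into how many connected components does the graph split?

1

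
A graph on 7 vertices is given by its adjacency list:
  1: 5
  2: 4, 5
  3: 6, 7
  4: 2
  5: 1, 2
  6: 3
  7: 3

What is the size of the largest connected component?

4

Starting from 3 we can reach 3, 6, 7. That is one component of size 3.
Starting from 1 we can reach 1, 2, 4, 5. That is one component of size 4.
The largest has 4 vertices.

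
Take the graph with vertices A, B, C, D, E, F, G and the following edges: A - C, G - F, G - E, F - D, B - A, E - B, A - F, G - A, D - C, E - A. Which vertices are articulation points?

none

Removing A, for instance, still leaves 1 component. No single vertex removal increases the component count — the graph has no articulation points.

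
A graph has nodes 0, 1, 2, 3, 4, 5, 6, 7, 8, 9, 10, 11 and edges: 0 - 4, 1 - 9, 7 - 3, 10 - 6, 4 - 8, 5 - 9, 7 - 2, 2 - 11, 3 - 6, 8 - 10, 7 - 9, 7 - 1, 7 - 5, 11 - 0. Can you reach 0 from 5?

Yes

From 5 we can reach 0, 1, 2, 3, 4, 5, 6, 7, 8, 9, 10, 11, which includes 0.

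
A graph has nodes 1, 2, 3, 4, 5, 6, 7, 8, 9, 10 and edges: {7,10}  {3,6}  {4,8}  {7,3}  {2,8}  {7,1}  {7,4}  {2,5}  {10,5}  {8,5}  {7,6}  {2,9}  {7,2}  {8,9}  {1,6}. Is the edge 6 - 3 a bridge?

No

After removing 6 - 3, the path 6-7-3 still connects them, so the edge is not a bridge.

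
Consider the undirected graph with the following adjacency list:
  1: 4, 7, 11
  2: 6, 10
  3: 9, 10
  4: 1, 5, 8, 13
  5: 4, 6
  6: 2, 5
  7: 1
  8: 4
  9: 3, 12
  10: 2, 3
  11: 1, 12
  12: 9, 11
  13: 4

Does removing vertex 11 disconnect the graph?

Deleting 11 leaves 1 component (was 1) (its neighbors 1, 12 remain connected to each other), so 11 is not a cut vertex.

No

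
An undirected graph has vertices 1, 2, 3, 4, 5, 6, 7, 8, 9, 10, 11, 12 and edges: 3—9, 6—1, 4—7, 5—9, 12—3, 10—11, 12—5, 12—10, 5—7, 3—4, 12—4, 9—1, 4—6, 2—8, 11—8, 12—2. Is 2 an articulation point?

Deleting 2 leaves 1 component (was 1) (its neighbors 8, 12 remain connected to each other), so 2 is not a cut vertex.

No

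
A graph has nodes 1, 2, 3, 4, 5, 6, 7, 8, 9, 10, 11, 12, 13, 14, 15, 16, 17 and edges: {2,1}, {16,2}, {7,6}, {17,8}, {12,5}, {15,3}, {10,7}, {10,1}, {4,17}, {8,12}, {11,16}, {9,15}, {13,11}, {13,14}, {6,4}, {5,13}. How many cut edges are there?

3

The edges on the cycle 10-7-6-4-17-8-12-5-13-11-16-2-1-10 are not bridges since each lies on that cycle.
But removing 9-15 disconnects 9 from 15; removing 3-15 disconnects 3 from 15; removing 13-14 disconnects 13 from 14 — these are bridges.
That makes 3 bridges.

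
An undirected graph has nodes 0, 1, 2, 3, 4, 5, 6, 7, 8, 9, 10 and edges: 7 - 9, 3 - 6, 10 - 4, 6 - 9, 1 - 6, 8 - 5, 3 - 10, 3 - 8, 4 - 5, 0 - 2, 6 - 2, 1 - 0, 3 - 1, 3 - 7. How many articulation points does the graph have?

1

Removing 3 increases the component count from 1 to 2, so 3 is a cut vertex.
By contrast removing 2 leaves 1 component; it is not a cut vertex. No other vertex is a cut vertex either.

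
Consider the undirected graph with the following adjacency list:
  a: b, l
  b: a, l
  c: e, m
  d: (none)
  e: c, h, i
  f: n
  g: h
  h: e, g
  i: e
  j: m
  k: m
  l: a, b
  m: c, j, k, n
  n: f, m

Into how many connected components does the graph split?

3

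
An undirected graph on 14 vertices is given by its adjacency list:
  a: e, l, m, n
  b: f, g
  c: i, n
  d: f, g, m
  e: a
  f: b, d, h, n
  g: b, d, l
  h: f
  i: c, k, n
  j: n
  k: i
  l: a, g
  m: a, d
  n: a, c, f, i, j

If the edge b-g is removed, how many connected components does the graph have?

b and g are still connected via b-f-d-g, so the component count stays at 1.

1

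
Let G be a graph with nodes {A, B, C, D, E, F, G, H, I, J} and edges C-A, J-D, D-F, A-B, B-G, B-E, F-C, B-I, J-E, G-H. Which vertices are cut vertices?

B, G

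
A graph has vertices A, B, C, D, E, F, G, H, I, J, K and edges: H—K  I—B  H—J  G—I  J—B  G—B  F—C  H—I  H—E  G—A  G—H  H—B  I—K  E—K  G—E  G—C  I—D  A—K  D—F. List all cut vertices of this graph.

none

Removing J, for instance, still leaves 1 component. No single vertex removal increases the component count — the graph has no articulation points.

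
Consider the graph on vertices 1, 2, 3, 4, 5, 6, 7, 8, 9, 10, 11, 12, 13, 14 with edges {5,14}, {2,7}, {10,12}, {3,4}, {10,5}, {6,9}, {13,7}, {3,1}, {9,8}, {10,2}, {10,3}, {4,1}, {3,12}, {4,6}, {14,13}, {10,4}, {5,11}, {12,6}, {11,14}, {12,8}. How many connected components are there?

Starting from 1 we can reach 1, 2, 3, 4, 5, 6, 7, 8, 9, 10, 11, 12, 13, 14. That is one component of size 14.
Total: 1 component.

1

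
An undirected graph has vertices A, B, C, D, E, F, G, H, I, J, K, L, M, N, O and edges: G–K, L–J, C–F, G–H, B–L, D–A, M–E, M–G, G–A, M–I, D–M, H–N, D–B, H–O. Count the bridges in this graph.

10

The edges on the cycle D-M-G-A-D are not bridges since each lies on that cycle.
But removing K–G disconnects K from G; removing D–B disconnects D from B; removing M–I disconnects M from I; removing C–F disconnects C from F — these are bridges.
In total 10 edges are bridges.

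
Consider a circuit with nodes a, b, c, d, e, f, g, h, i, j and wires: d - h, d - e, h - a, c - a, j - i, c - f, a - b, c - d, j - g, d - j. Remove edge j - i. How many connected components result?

Before removal there is 1 component.
j - i is a bridge — removing it separates j's side from i's side.
After removal: 2 components.

2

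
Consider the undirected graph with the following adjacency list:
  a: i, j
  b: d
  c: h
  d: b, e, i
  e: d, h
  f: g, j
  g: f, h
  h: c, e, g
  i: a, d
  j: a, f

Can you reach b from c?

Yes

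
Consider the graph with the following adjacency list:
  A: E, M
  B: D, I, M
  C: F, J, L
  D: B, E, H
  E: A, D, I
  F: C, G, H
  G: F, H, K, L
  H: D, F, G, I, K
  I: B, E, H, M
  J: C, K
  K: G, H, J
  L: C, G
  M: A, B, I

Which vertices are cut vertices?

Removing H increases the component count from 1 to 2, so H is a cut vertex.
By contrast removing J leaves 1 component; it is not a cut vertex. No other vertex is a cut vertex either.

H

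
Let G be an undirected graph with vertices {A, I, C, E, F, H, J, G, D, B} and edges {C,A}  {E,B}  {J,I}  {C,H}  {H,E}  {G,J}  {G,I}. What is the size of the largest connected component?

F is isolated — a component by itself.
D is isolated — a component by itself.
Starting from G we can reach G, I, J. That is one component of size 3.
Starting from A we can reach A, B, C, E, H. That is one component of size 5.
The largest has 5 vertices.

5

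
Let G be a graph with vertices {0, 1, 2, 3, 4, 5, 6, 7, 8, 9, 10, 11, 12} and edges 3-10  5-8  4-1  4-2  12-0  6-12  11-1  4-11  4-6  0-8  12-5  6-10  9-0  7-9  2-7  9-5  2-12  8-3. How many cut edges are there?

0

The edges on the cycle 4-11-1-4 are not bridges since each lies on that cycle.
Every edge lies on some cycle, so there are no bridges.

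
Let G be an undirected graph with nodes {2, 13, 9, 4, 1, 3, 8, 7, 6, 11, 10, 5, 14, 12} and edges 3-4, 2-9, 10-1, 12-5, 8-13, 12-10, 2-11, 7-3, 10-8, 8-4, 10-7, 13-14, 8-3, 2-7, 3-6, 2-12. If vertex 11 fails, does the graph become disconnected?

No

Deleting 11 leaves 1 component (was 1), so 11 is not a cut vertex.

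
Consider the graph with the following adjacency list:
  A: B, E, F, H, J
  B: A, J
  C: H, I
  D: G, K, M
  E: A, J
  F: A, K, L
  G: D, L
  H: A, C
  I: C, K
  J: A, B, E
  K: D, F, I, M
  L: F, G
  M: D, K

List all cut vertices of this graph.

A

Removing A increases the component count from 1 to 2, so A is a cut vertex.
By contrast removing C leaves 1 component; it is not a cut vertex. No other vertex is a cut vertex either.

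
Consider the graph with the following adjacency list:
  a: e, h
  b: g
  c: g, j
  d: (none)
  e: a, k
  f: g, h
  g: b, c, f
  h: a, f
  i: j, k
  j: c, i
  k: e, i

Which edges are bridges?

The edges on the cycle i-j-c-g-f-h-a-e-k-i are not bridges since each lies on that cycle.
But removing b-g disconnects b from g — this is a bridge.

b-g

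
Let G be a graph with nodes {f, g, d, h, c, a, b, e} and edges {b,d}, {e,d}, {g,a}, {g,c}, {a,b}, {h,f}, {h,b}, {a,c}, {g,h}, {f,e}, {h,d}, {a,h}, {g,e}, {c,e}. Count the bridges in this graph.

The edges on the cycle h-f-e-d-h are not bridges since each lies on that cycle.
Every edge lies on some cycle, so there are no bridges.

0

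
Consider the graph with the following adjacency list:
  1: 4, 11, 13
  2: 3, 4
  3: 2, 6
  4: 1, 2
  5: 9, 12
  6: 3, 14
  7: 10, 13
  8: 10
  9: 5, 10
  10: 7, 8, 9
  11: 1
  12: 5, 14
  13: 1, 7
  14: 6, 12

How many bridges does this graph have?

2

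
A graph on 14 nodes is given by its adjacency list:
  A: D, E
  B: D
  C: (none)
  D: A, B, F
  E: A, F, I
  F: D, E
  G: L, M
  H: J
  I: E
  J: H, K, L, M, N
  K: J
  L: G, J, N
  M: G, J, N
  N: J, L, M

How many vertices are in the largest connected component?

C is isolated — a component by itself.
Starting from A we can reach A, B, D, E, F, I. That is one component of size 6.
Starting from G we can reach G, H, J, K, L, M, N. That is one component of size 7.
The largest has 7 vertices.

7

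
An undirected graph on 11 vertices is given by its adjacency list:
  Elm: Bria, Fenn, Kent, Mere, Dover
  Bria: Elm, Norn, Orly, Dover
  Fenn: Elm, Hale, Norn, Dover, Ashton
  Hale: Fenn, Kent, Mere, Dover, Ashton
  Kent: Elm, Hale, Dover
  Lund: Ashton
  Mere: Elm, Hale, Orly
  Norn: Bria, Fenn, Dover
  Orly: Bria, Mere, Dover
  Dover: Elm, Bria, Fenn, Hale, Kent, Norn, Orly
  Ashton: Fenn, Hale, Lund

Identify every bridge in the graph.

The edges on the cycle Bria-Norn-Fenn-Ashton-Hale-Kent-Dover-Bria are not bridges since each lies on that cycle.
But removing Lund-Ashton disconnects Lund from Ashton — this is a bridge.

Ashton-Lund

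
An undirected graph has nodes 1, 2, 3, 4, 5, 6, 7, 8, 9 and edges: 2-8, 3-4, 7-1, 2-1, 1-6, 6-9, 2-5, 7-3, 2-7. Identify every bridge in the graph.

The edges on the cycle 2-7-1-2 are not bridges since each lies on that cycle.
But removing 3-4 disconnects 3 from 4; removing 1-6 disconnects 1 from 6; removing 2-5 disconnects 2 from 5; removing 6-9 disconnects 6 from 9 — these are bridges.
In total 6 edges are bridges.

1-6, 2-5, 2-8, 3-4, 3-7, 6-9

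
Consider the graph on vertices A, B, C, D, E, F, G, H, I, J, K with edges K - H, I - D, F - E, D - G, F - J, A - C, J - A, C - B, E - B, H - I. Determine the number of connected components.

Starting from D we can reach D, G, H, I, K. That is one component of size 5.
Starting from A we can reach A, B, C, E, F, J. That is one component of size 6.
Total: 2 components.

2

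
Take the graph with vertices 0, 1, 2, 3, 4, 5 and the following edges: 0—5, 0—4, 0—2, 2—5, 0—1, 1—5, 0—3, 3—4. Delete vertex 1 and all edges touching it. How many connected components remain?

With 1 gone, the remaining components are: {0, 2, 3, 4, 5}.
That is 1 component.

1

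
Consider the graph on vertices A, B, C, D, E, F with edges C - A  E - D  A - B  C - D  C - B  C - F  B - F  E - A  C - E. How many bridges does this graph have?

The edges on the cycle C-E-A-C are not bridges since each lies on that cycle.
Every edge lies on some cycle, so there are no bridges.

0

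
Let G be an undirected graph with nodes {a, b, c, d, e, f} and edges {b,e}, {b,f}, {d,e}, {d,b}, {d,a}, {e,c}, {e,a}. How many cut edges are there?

The edges on the cycle d-b-e-a-d are not bridges since each lies on that cycle.
But removing f—b disconnects f from b; removing c—e disconnects c from e — these are bridges.
That makes 2 bridges.

2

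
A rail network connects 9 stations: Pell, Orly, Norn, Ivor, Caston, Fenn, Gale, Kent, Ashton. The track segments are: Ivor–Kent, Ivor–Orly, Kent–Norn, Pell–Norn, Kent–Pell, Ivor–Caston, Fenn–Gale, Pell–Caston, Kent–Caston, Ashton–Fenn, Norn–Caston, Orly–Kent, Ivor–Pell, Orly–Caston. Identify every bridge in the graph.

The edges on the cycle Ivor-Orly-Kent-Norn-Pell-Ivor are not bridges since each lies on that cycle.
But removing Ashton–Fenn disconnects Ashton from Fenn; removing Gale–Fenn disconnects Gale from Fenn — these are bridges.

Ashton-Fenn, Fenn-Gale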